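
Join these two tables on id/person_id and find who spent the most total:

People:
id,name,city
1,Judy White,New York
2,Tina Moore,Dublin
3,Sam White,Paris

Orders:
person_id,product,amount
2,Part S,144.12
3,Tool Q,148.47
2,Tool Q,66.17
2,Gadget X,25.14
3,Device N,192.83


Join on: people.id = orders.person_id

Joined rows:
  Tina Moore (Dublin) bought Part S for $144.12
  Sam White (Paris) bought Tool Q for $148.47
  Tina Moore (Dublin) bought Tool Q for $66.17
  Tina Moore (Dublin) bought Gadget X for $25.14
  Sam White (Paris) bought Device N for $192.83

Total per person:
  Sam White: $341.30
  Tina Moore: $235.43

Top spender: Sam White ($341.30)

Sam White ($341.30)


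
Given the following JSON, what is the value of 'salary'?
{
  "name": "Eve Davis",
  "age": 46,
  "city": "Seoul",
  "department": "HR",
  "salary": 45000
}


Looking up field 'salary'
Value: 45000

45000


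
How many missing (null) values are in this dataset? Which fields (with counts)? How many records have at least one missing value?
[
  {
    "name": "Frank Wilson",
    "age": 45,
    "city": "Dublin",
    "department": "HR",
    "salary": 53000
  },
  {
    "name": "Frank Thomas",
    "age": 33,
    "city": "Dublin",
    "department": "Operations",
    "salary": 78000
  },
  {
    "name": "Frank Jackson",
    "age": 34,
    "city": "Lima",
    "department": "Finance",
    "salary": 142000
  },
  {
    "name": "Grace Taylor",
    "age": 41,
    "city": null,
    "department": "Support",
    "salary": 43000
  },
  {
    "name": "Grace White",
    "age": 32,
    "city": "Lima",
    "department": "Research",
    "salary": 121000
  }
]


Checking for missing (null) values in 5 records:

  Frank Wilson: complete
  Frank Thomas: complete
  Frank Jackson: complete
  Grace Taylor: city
  Grace White: complete

Per field:
  name: 0 missing
  age: 0 missing
  city: 1 missing
  department: 0 missing
  salary: 0 missing

Total missing values: 1
Records with any missing: 1

1 missing values (city: 1); 1 incomplete records


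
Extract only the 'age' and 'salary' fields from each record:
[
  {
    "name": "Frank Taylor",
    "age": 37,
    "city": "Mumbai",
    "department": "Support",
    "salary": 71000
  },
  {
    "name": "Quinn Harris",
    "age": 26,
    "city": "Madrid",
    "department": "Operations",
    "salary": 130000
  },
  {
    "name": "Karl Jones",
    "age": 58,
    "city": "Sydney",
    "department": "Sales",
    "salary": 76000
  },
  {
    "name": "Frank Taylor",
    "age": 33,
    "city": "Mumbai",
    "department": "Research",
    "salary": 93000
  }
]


Original: 4 records with fields: name, age, city, department, salary
Keep: ['age', 'salary']
Drop: ['name', 'city', 'department']
Result: 4 records, 2 fields each

[
  {
    "age": 37,
    "salary": 71000
  },
  {
    "age": 26,
    "salary": 130000
  },
  {
    "age": 58,
    "salary": 76000
  },
  {
    "age": 33,
    "salary": 93000
  }
]


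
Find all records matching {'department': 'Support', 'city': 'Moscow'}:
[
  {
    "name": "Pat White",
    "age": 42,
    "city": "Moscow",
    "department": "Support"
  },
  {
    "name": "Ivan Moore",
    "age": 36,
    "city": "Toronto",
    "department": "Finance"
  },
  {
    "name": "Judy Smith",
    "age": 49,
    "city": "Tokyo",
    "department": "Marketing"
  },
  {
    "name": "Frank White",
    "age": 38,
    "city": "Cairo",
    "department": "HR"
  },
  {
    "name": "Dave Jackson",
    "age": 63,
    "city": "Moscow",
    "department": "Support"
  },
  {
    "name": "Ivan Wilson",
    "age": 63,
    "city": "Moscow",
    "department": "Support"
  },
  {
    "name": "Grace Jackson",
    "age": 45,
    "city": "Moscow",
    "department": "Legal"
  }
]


Search criteria: {'department': 'Support', 'city': 'Moscow'}

Checking 7 records:
  Pat White: {department: Support, city: Moscow} <-- MATCH
  Ivan Moore: {department: Finance, city: Toronto}
  Judy Smith: {department: Marketing, city: Tokyo}
  Frank White: {department: HR, city: Cairo}
  Dave Jackson: {department: Support, city: Moscow} <-- MATCH
  Ivan Wilson: {department: Support, city: Moscow} <-- MATCH
  Grace Jackson: {department: Legal, city: Moscow}

Matches: ["Pat White", "Dave Jackson", "Ivan Wilson"]

["Pat White", "Dave Jackson", "Ivan Wilson"]


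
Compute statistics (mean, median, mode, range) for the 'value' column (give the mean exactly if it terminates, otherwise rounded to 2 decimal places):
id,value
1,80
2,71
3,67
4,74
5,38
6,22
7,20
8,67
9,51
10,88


Data: [80, 71, 67, 74, 38, 22, 20, 67, 51, 88]
Count: 10
Sum: 578
Mean: 578/10 = 57.8
Sorted: [20, 22, 38, 51, 67, 67, 71, 74, 80, 88]
Median: 67.0
Mode: 67 (2 times)
Range: 88 - 20 = 68
Min: 20, Max: 88

mean=57.8, median=67.0, mode=67, range=68


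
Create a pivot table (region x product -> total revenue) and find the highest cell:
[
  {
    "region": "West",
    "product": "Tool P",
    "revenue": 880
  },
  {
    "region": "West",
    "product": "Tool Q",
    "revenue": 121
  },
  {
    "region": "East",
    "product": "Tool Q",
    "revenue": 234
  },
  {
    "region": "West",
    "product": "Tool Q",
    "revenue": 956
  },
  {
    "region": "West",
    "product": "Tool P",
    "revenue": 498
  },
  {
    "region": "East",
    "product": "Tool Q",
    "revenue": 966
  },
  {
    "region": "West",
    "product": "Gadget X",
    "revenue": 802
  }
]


Pivot: region (rows) x product (columns) -> total revenue

     Gadget X      Tool P        Tool Q      
East             0             0          1200  
West           802          1378          1077  

Highest: West / Tool P = $1378

West / Tool P = $1378


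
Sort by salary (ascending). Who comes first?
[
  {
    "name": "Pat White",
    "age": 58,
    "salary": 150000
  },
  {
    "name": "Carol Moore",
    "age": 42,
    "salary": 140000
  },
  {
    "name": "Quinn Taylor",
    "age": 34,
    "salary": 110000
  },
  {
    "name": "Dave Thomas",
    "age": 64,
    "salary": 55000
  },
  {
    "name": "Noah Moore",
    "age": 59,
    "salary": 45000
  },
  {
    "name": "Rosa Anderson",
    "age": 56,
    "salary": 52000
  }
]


Sort by: salary (ascending)

Sorted order:
  1. Noah Moore (salary = 45000)
  2. Rosa Anderson (salary = 52000)
  3. Dave Thomas (salary = 55000)
  4. Quinn Taylor (salary = 110000)
  5. Carol Moore (salary = 140000)
  6. Pat White (salary = 150000)

First: Noah Moore

Noah Moore


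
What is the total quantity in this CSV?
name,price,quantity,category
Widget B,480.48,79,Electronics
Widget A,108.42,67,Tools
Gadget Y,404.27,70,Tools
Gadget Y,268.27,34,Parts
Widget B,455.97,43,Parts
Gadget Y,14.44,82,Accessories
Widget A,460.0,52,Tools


Computing total quantity:
Values: [79, 67, 70, 34, 43, 82, 52]
Sum = 427

427


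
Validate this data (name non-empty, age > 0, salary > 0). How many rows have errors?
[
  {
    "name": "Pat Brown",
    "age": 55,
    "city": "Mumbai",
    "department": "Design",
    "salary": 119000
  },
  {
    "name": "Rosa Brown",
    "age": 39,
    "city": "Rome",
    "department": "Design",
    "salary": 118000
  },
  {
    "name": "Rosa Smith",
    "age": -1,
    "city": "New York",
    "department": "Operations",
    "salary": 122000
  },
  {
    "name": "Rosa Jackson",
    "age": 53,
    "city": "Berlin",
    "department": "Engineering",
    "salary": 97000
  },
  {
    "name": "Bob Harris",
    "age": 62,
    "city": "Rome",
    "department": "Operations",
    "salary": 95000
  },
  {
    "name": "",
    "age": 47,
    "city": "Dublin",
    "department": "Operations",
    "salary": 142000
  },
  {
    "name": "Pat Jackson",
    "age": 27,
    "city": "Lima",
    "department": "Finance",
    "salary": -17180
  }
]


Validating 7 records:
Rules: name non-empty, age > 0, salary > 0

  Row 1 (Pat Brown): OK
  Row 2 (Rosa Brown): OK
  Row 3 (Rosa Smith): negative age: -1
  Row 4 (Rosa Jackson): OK
  Row 5 (Bob Harris): OK
  Row 6 (???): empty name
  Row 7 (Pat Jackson): negative salary: -17180

Total errors: 3

3 errors


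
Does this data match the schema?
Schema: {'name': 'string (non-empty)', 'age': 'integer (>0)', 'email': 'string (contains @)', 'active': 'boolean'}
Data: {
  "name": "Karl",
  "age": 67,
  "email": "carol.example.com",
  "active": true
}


Validating each field against schema:
  name: OK (non-empty string)
  age: OK (positive integer)
  email: FAIL ("carol.example.com" does not contain @)
  active: OK (boolean)

Result: INVALID (1 error: email)

INVALID (1 error: email)


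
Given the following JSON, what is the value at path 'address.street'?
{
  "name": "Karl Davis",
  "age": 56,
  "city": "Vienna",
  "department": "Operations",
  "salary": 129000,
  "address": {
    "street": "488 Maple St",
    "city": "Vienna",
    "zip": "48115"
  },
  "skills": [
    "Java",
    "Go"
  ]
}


Query: address.street
Path: address -> street
Value: 488 Maple St

488 Maple St


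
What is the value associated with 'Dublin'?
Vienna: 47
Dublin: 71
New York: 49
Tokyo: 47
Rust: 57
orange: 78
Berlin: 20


Looking up key 'Dublin'
Value: 71

71


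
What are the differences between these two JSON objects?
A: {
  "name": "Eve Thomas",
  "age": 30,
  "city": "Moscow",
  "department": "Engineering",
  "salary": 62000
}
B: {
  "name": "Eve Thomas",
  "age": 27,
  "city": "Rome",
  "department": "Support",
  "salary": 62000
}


Comparing each field (in key order):
  name: same
  age: DIFFERENT
  city: DIFFERENT
  department: DIFFERENT
  salary: same
Differences:
  age: 30 -> 27
  city: Moscow -> Rome
  department: Engineering -> Support

3 field(s) changed

3 changes: age, city, department


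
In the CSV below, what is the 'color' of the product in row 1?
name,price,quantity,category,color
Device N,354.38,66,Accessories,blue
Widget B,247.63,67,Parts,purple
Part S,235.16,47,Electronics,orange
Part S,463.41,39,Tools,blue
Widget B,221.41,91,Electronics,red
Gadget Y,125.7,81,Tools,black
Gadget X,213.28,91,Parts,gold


Query: Row 1 ('Device N'), column 'color'
Value: blue

blue


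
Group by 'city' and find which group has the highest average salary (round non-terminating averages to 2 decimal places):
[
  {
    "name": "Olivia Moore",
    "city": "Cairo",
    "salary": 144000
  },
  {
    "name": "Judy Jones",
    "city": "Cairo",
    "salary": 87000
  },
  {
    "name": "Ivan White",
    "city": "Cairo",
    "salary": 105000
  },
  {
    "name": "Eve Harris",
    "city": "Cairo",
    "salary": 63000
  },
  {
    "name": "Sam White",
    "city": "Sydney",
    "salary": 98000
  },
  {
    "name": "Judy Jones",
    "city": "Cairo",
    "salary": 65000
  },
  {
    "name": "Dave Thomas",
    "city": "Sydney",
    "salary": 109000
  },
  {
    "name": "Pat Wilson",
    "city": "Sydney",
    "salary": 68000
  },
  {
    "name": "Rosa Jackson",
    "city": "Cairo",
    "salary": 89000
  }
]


Group by: city

Groups:
  Cairo: 6 people, avg salary = 553000/6 ≈ $92166.67
  Sydney: 3 people, avg salary = 275000/3 ≈ $91666.67

Highest average salary: Cairo (≈$92166.67)

Cairo (≈$92166.67)


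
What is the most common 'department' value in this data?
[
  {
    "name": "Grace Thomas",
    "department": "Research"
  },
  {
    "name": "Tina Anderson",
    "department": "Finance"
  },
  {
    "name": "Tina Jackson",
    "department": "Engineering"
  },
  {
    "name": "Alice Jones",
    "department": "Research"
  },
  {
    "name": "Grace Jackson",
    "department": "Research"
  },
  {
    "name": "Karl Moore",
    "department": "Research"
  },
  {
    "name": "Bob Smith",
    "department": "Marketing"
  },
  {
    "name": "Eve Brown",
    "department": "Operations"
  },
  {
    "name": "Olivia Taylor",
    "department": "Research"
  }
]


Counting 'department' values across 9 records:

  Research: 5 #####
  Finance: 1 #
  Engineering: 1 #
  Marketing: 1 #
  Operations: 1 #

Most common: Research (5 times)

Research (5 times)


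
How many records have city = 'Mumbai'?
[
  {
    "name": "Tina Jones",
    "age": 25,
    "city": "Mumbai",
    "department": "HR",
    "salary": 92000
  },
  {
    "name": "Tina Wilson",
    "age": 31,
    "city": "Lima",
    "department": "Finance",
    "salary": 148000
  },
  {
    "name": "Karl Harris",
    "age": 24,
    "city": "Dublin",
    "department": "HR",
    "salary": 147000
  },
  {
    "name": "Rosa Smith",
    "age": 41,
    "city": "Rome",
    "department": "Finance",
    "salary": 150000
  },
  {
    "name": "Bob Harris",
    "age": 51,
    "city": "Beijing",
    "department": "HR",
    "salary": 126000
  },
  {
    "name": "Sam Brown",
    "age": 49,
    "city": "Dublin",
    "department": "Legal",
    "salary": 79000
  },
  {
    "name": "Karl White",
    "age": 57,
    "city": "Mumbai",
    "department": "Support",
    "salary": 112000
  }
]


Data: 7 records
Condition: city = 'Mumbai'

Checking each record:
  Tina Jones: Mumbai MATCH
  Tina Wilson: Lima
  Karl Harris: Dublin
  Rosa Smith: Rome
  Bob Harris: Beijing
  Sam Brown: Dublin
  Karl White: Mumbai MATCH

Count: 2

2


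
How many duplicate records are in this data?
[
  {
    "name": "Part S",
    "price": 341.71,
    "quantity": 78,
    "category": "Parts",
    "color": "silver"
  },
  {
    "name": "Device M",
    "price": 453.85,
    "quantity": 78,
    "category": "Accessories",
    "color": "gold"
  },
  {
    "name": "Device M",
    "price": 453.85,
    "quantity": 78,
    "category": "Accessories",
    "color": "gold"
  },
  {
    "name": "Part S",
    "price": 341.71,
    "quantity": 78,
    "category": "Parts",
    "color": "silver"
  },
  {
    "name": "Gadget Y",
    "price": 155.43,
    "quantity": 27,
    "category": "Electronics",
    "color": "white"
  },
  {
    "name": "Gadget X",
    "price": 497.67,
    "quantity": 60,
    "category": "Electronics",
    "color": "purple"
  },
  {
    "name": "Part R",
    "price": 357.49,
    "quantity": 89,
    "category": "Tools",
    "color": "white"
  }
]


Checking 7 records for duplicates:

  Row 1: Part S ($341.71, qty 78)
  Row 2: Device M ($453.85, qty 78)
  Row 3: Device M ($453.85, qty 78) <-- DUPLICATE
  Row 4: Part S ($341.71, qty 78) <-- DUPLICATE
  Row 5: Gadget Y ($155.43, qty 27)
  Row 6: Gadget X ($497.67, qty 60)
  Row 7: Part R ($357.49, qty 89)

Duplicates found: 2
Unique records: 5

2 duplicates, 5 unique


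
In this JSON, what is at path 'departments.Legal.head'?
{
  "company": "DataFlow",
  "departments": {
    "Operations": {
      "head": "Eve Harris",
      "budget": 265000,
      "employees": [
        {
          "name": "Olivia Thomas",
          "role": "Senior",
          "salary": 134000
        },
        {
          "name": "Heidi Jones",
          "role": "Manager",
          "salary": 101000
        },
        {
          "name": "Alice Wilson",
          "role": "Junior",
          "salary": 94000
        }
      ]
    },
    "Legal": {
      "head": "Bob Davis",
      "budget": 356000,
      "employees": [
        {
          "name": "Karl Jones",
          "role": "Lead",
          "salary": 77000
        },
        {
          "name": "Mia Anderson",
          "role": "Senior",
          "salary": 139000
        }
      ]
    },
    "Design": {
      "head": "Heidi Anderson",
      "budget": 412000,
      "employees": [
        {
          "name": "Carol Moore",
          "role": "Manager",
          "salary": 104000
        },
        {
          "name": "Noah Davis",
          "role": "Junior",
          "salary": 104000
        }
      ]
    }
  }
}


Path: departments.Legal.head

Navigate:
  -> departments
  -> Legal
  -> head = 'Bob Davis'

Bob Davis


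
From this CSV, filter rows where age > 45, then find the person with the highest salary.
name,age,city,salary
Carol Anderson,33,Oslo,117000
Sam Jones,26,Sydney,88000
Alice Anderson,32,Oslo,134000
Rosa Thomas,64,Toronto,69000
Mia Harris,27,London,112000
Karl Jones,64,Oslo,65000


Filter: age > 45
Sort by: salary (descending)

Filtered records (2):
  Rosa Thomas, age 64, salary $69000
  Karl Jones, age 64, salary $65000

Highest salary: Rosa Thomas ($69000)

Rosa Thomas


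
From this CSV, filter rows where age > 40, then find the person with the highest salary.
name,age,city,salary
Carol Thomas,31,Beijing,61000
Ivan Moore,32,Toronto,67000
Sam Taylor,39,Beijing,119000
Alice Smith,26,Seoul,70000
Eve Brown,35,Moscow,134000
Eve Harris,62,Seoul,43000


Filter: age > 40
Sort by: salary (descending)

Filtered records (1):
  Eve Harris, age 62, salary $43000

Highest salary: Eve Harris ($43000)

Eve Harris


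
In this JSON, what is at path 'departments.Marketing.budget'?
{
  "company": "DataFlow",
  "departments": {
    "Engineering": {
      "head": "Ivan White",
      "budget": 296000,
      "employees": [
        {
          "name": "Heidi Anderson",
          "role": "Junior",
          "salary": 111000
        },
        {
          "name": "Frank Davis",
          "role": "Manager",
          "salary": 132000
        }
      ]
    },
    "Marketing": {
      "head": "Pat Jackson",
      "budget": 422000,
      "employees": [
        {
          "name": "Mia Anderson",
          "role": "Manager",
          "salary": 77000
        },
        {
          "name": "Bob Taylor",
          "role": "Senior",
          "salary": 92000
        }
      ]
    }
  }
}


Path: departments.Marketing.budget

Navigate:
  -> departments
  -> Marketing
  -> budget = 422000

422000


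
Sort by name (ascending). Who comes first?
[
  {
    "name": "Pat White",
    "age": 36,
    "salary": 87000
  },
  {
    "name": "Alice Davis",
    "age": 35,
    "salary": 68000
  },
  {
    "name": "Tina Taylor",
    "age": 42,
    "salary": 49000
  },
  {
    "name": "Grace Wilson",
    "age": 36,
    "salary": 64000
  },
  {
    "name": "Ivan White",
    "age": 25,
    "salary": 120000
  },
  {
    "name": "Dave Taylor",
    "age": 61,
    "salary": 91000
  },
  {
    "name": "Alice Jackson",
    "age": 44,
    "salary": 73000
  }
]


Sort by: name (ascending)

Sorted order:
  1. Alice Davis (name = Alice Davis)
  2. Alice Jackson (name = Alice Jackson)
  3. Dave Taylor (name = Dave Taylor)
  4. Grace Wilson (name = Grace Wilson)
  5. Ivan White (name = Ivan White)
  6. Pat White (name = Pat White)
  7. Tina Taylor (name = Tina Taylor)

First: Alice Davis

Alice Davis


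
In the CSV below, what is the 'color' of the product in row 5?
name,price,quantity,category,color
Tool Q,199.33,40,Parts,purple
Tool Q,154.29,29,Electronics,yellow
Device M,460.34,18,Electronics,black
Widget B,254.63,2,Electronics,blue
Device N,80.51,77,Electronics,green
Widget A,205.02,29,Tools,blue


Query: Row 5 ('Device N'), column 'color'
Value: green

green


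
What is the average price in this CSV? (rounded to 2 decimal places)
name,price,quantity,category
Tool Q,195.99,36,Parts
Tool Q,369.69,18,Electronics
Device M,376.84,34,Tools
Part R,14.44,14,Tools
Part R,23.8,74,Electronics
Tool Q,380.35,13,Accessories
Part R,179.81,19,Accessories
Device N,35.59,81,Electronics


Computing average price:
Values: [195.99, 369.69, 376.84, 14.44, 23.8, 380.35, 179.81, 35.59]
Sum = 1576.51
Count = 8
Average = 1576.51/8 = 197.06375 exactly -> 197.06 (rounded half-up to 2 decimal places)

197.06


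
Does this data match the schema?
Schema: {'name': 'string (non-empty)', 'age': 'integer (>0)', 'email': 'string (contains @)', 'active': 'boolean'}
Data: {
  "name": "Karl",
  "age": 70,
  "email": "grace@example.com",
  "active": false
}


Validating each field against schema:
  name: OK (non-empty string)
  age: OK (positive integer)
  email: OK (string with @)
  active: OK (boolean)

Result: VALID

VALID


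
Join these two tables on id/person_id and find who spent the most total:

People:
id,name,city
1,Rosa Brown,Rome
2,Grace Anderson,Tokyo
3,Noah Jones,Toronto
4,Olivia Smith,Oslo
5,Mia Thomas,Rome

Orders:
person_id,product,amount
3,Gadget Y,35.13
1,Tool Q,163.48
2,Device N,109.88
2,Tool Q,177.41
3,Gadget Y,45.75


Join on: people.id = orders.person_id

Joined rows:
  Noah Jones (Toronto) bought Gadget Y for $35.13
  Rosa Brown (Rome) bought Tool Q for $163.48
  Grace Anderson (Tokyo) bought Device N for $109.88
  Grace Anderson (Tokyo) bought Tool Q for $177.41
  Noah Jones (Toronto) bought Gadget Y for $45.75

Total per person:
  Grace Anderson: $287.29
  Rosa Brown: $163.48
  Noah Jones: $80.88

Top spender: Grace Anderson ($287.29)

Grace Anderson ($287.29)


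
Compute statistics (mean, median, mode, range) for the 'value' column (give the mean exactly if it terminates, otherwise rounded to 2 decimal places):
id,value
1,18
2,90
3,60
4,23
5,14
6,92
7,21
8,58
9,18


Data: [18, 90, 60, 23, 14, 92, 21, 58, 18]
Count: 9
Sum: 394
Mean: 394/9 ≈ 43.78 (rounded to 2 decimal places)
Sorted: [14, 18, 18, 21, 23, 58, 60, 90, 92]
Median: 23.0
Mode: 18 (2 times)
Range: 92 - 14 = 78
Min: 14, Max: 92

mean≈43.78, median=23.0, mode=18, range=78


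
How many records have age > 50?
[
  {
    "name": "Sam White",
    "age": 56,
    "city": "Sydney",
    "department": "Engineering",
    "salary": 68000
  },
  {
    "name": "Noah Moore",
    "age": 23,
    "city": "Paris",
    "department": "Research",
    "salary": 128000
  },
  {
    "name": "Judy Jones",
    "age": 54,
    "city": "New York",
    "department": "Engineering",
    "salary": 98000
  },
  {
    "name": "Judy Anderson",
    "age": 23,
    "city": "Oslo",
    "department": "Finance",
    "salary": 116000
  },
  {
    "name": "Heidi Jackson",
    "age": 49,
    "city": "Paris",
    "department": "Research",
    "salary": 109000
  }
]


Data: 5 records
Condition: age > 50

Checking each record:
  Sam White: 56 MATCH
  Noah Moore: 23
  Judy Jones: 54 MATCH
  Judy Anderson: 23
  Heidi Jackson: 49

Count: 2

2


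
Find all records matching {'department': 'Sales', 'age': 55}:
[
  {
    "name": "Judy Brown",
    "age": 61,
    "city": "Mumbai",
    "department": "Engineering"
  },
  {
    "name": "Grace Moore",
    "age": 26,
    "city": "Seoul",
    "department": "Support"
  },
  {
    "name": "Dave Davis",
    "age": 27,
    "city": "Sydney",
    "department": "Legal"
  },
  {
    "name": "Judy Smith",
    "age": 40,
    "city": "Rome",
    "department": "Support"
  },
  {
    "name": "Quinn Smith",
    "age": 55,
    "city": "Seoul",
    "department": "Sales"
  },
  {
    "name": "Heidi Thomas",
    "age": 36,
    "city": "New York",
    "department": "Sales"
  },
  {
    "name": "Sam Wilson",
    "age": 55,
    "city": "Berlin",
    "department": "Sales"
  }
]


Search criteria: {'department': 'Sales', 'age': 55}

Checking 7 records:
  Judy Brown: {department: Engineering, age: 61}
  Grace Moore: {department: Support, age: 26}
  Dave Davis: {department: Legal, age: 27}
  Judy Smith: {department: Support, age: 40}
  Quinn Smith: {department: Sales, age: 55} <-- MATCH
  Heidi Thomas: {department: Sales, age: 36}
  Sam Wilson: {department: Sales, age: 55} <-- MATCH

Matches: ["Quinn Smith", "Sam Wilson"]

["Quinn Smith", "Sam Wilson"]


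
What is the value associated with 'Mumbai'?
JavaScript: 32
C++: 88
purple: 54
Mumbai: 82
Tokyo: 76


Looking up key 'Mumbai'
Value: 82

82


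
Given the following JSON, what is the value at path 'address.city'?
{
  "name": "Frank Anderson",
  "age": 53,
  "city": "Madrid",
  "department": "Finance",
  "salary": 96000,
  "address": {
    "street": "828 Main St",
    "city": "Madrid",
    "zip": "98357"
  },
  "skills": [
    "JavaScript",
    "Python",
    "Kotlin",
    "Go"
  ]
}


Query: address.city
Path: address -> city
Value: Madrid

Madrid


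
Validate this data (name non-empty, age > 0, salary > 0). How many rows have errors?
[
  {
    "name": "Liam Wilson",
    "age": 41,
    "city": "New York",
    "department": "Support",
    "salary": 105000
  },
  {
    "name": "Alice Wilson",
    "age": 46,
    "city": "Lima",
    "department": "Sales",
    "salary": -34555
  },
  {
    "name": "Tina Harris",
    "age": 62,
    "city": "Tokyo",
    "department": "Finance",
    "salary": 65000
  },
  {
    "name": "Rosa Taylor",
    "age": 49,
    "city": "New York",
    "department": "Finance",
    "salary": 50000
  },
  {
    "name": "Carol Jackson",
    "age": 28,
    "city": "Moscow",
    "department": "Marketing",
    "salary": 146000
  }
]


Validating 5 records:
Rules: name non-empty, age > 0, salary > 0

  Row 1 (Liam Wilson): OK
  Row 2 (Alice Wilson): negative salary: -34555
  Row 3 (Tina Harris): OK
  Row 4 (Rosa Taylor): OK
  Row 5 (Carol Jackson): OK

Total errors: 1

1 errors


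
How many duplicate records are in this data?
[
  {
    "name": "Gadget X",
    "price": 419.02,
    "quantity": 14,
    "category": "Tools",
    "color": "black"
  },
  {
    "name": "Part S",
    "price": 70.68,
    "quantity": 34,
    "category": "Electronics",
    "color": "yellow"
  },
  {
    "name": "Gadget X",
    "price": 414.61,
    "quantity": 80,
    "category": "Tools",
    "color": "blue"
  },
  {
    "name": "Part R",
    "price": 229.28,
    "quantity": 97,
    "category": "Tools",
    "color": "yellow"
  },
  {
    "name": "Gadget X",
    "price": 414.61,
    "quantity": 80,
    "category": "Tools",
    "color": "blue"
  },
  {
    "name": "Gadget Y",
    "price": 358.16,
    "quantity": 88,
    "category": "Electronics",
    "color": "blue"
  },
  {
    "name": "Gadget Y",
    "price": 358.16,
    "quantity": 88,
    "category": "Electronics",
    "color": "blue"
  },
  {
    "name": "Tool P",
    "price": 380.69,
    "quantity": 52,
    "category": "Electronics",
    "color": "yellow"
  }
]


Checking 8 records for duplicates:

  Row 1: Gadget X ($419.02, qty 14)
  Row 2: Part S ($70.68, qty 34)
  Row 3: Gadget X ($414.61, qty 80)
  Row 4: Part R ($229.28, qty 97)
  Row 5: Gadget X ($414.61, qty 80) <-- DUPLICATE
  Row 6: Gadget Y ($358.16, qty 88)
  Row 7: Gadget Y ($358.16, qty 88) <-- DUPLICATE
  Row 8: Tool P ($380.69, qty 52)

Duplicates found: 2
Unique records: 6

2 duplicates, 6 unique


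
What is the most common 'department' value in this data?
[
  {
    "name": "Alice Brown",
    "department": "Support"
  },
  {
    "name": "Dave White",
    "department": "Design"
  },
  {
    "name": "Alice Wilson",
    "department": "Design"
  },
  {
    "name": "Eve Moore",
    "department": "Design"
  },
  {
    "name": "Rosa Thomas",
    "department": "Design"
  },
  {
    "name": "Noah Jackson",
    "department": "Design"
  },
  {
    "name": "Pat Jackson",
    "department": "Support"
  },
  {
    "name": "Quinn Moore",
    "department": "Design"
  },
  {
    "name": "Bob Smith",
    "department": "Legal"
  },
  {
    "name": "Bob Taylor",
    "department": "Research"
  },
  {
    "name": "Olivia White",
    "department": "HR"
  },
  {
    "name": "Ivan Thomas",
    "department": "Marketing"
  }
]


Counting 'department' values across 12 records:

  Design: 6 ######
  Support: 2 ##
  Legal: 1 #
  Research: 1 #
  HR: 1 #
  Marketing: 1 #

Most common: Design (6 times)

Design (6 times)


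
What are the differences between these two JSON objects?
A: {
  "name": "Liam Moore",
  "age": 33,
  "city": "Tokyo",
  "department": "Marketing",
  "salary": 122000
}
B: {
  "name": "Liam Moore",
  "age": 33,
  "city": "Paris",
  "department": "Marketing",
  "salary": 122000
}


Comparing each field (in key order):
  name: same
  age: same
  city: DIFFERENT
  department: same
  salary: same
Differences:
  city: Tokyo -> Paris

1 field(s) changed

1 change: city


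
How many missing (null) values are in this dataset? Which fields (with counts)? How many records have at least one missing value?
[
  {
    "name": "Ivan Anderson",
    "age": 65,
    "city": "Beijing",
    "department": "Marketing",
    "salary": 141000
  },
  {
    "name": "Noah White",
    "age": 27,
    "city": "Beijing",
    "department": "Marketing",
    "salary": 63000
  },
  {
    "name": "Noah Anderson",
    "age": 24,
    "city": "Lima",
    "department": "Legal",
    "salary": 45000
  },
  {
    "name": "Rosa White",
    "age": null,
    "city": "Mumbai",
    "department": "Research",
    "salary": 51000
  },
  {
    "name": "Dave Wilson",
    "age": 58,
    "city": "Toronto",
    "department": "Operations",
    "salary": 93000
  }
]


Checking for missing (null) values in 5 records:

  Ivan Anderson: complete
  Noah White: complete
  Noah Anderson: complete
  Rosa White: age
  Dave Wilson: complete

Per field:
  name: 0 missing
  age: 1 missing
  city: 0 missing
  department: 0 missing
  salary: 0 missing

Total missing values: 1
Records with any missing: 1

1 missing values (age: 1); 1 incomplete records


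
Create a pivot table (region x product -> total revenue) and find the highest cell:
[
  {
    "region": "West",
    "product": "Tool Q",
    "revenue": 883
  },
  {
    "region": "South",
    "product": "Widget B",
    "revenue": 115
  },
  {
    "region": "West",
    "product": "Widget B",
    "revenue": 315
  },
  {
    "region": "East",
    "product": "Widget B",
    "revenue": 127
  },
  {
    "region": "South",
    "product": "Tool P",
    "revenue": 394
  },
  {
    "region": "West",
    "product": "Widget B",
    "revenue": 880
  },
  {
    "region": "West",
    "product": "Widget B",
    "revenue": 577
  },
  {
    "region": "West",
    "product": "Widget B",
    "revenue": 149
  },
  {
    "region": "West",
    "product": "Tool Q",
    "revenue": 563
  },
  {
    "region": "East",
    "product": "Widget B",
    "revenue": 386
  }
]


Pivot: region (rows) x product (columns) -> total revenue

     Tool P        Tool Q        Widget B    
East             0             0           513  
South          394             0           115  
West             0          1446          1921  

Highest: West / Widget B = $1921

West / Widget B = $1921


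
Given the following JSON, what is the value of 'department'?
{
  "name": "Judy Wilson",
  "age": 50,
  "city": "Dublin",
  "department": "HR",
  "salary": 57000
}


Looking up field 'department'
Value: HR

HR


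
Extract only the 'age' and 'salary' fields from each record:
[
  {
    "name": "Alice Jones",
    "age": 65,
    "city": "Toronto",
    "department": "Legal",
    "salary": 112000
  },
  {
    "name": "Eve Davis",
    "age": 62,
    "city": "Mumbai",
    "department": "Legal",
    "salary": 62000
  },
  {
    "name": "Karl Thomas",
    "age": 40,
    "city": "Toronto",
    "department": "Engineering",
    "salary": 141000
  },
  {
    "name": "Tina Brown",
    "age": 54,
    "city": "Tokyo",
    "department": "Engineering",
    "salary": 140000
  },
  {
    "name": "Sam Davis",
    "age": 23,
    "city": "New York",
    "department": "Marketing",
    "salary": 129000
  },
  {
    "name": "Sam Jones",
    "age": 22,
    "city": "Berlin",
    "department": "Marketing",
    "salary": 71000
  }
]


Original: 6 records with fields: name, age, city, department, salary
Keep: ['age', 'salary']
Drop: ['name', 'city', 'department']
Result: 6 records, 2 fields each

[
  {
    "age": 65,
    "salary": 112000
  },
  {
    "age": 62,
    "salary": 62000
  },
  {
    "age": 40,
    "salary": 141000
  },
  {
    "age": 54,
    "salary": 140000
  },
  {
    "age": 23,
    "salary": 129000
  },
  {
    "age": 22,
    "salary": 71000
  }
]


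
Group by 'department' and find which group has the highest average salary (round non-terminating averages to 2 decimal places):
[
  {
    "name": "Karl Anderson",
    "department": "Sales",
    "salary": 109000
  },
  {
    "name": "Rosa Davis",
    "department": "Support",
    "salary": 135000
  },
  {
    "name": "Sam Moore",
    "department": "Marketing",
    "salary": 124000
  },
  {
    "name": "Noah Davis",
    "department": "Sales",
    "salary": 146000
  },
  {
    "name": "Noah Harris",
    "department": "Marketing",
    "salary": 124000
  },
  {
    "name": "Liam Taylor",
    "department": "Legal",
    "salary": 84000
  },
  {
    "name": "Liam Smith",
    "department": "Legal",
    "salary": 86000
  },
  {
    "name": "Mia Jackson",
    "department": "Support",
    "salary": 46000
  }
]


Group by: department

Groups:
  Legal: 2 people, avg salary = 170000/2 = $85000
  Marketing: 2 people, avg salary = 248000/2 = $124000
  Sales: 2 people, avg salary = 255000/2 = $127500
  Support: 2 people, avg salary = 181000/2 = $90500

Highest average salary: Sales ($127500)

Sales ($127500)


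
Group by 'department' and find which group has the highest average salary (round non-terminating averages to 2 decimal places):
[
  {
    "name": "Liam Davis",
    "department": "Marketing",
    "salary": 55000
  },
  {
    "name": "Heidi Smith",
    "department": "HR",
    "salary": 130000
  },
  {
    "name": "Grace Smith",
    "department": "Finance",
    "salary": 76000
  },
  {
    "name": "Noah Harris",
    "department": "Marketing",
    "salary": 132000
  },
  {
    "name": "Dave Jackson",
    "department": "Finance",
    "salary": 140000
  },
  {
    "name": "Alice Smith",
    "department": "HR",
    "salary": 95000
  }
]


Group by: department

Groups:
  Finance: 2 people, avg salary = 216000/2 = $108000
  HR: 2 people, avg salary = 225000/2 = $112500
  Marketing: 2 people, avg salary = 187000/2 = $93500

Highest average salary: HR ($112500)

HR ($112500)


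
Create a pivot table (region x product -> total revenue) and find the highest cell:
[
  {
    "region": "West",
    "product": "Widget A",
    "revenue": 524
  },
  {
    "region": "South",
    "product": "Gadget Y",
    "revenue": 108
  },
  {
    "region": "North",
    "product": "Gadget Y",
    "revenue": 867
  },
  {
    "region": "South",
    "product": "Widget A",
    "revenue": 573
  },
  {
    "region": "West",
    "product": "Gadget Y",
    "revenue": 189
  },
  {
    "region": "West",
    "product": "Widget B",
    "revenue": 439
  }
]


Pivot: region (rows) x product (columns) -> total revenue

     Gadget Y      Widget A      Widget B    
North          867             0             0  
South          108           573             0  
West           189           524           439  

Highest: North / Gadget Y = $867

North / Gadget Y = $867


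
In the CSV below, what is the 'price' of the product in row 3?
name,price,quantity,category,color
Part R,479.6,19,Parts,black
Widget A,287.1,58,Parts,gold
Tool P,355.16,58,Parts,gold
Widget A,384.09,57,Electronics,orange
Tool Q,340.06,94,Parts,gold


Query: Row 3 ('Tool P'), column 'price'
Value: 355.16

355.16


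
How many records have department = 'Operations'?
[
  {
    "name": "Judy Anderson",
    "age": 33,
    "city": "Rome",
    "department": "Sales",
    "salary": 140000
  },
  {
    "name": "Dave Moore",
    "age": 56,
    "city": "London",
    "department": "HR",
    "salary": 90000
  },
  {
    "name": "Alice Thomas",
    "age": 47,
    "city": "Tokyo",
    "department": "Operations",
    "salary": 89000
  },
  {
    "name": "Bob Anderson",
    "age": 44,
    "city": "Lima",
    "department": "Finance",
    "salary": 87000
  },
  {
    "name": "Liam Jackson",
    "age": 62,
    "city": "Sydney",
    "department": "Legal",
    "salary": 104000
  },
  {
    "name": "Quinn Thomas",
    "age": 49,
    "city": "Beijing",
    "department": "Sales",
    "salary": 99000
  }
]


Data: 6 records
Condition: department = 'Operations'

Checking each record:
  Judy Anderson: Sales
  Dave Moore: HR
  Alice Thomas: Operations MATCH
  Bob Anderson: Finance
  Liam Jackson: Legal
  Quinn Thomas: Sales

Count: 1

1


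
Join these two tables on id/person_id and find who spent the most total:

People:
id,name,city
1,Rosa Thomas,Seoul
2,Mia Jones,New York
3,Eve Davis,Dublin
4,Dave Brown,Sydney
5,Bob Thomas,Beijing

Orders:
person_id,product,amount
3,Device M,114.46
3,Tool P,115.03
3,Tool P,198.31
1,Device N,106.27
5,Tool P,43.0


Join on: people.id = orders.person_id

Joined rows:
  Eve Davis (Dublin) bought Device M for $114.46
  Eve Davis (Dublin) bought Tool P for $115.03
  Eve Davis (Dublin) bought Tool P for $198.31
  Rosa Thomas (Seoul) bought Device N for $106.27
  Bob Thomas (Beijing) bought Tool P for $43.0

Total per person:
  Eve Davis: $427.80
  Rosa Thomas: $106.27
  Bob Thomas: $43.00

Top spender: Eve Davis ($427.80)

Eve Davis ($427.80)


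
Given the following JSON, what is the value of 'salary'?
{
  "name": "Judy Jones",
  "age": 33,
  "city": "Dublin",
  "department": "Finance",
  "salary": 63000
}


Looking up field 'salary'
Value: 63000

63000


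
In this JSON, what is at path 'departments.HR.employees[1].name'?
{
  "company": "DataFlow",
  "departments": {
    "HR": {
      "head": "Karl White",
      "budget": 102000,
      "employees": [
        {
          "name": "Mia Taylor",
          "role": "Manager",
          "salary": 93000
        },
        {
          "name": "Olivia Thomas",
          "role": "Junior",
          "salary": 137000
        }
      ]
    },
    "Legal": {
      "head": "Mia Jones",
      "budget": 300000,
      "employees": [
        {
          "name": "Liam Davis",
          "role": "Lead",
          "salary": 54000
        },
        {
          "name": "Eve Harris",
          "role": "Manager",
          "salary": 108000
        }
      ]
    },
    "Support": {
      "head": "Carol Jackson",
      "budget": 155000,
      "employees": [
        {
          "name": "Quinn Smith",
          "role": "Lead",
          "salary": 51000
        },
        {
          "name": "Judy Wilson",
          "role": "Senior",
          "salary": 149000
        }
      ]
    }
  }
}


Path: departments.HR.employees[1].name

Navigate:
  -> departments
  -> HR
  -> employees[1].name = 'Olivia Thomas'

Olivia Thomas


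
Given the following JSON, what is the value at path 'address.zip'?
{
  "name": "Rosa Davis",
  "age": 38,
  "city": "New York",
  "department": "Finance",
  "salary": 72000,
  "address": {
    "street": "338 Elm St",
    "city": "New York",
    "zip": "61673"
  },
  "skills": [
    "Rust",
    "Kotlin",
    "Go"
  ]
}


Query: address.zip
Path: address -> zip
Value: 61673

61673


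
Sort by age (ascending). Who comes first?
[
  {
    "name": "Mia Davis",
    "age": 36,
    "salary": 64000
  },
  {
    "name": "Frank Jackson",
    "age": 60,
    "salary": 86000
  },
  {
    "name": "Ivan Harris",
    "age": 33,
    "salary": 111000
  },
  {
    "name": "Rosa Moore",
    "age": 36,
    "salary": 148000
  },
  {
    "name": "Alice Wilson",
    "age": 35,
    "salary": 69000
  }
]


Sort by: age (ascending)

Sorted order:
  1. Ivan Harris (age = 33)
  2. Alice Wilson (age = 35)
  3. Mia Davis (age = 36)
  4. Rosa Moore (age = 36)
  5. Frank Jackson (age = 60)

First: Ivan Harris

Ivan Harris


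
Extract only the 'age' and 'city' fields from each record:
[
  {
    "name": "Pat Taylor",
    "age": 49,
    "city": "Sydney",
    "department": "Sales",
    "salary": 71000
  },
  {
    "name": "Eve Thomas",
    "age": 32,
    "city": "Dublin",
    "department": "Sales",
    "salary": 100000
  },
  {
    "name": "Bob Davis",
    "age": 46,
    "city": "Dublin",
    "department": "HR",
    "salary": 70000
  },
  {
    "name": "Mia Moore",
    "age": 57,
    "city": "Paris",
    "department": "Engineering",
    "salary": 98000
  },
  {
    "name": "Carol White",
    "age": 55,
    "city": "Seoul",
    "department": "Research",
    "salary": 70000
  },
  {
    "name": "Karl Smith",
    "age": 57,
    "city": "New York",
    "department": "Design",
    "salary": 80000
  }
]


Original: 6 records with fields: name, age, city, department, salary
Keep: ['age', 'city']
Drop: ['name', 'department', 'salary']
Result: 6 records, 2 fields each

[
  {
    "age": 49,
    "city": "Sydney"
  },
  {
    "age": 32,
    "city": "Dublin"
  },
  {
    "age": 46,
    "city": "Dublin"
  },
  {
    "age": 57,
    "city": "Paris"
  },
  {
    "age": 55,
    "city": "Seoul"
  },
  {
    "age": 57,
    "city": "New York"
  }
]


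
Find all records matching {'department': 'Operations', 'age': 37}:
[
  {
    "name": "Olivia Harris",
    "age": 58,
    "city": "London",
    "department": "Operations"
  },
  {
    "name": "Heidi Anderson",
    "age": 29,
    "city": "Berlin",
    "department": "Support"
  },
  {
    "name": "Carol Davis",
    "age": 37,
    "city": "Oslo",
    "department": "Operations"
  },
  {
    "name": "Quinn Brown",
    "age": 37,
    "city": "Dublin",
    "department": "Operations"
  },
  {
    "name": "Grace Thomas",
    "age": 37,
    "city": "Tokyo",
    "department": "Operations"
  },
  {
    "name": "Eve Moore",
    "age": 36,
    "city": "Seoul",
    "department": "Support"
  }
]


Search criteria: {'department': 'Operations', 'age': 37}

Checking 6 records:
  Olivia Harris: {department: Operations, age: 58}
  Heidi Anderson: {department: Support, age: 29}
  Carol Davis: {department: Operations, age: 37} <-- MATCH
  Quinn Brown: {department: Operations, age: 37} <-- MATCH
  Grace Thomas: {department: Operations, age: 37} <-- MATCH
  Eve Moore: {department: Support, age: 36}

Matches: ["Carol Davis", "Quinn Brown", "Grace Thomas"]

["Carol Davis", "Quinn Brown", "Grace Thomas"]
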